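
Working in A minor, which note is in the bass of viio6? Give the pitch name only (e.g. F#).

B

viio in A minor has root G#; the chord is G#-B-D.
The figure 6 means first inversion — the third is in the bass.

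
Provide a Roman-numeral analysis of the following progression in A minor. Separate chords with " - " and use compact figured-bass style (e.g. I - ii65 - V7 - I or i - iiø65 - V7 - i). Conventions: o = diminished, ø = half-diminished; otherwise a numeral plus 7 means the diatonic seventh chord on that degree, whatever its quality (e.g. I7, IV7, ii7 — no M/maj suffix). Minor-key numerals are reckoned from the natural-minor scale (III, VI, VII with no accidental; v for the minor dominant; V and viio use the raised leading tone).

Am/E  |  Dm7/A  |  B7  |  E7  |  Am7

Am/E: minor triad on A = scale degree 1 → i64.
Dm7/A: root D is the subdominant; minor seventh chord there is iv43.
B7: chromatic; B is V of V, so V7/V.
E7: root E is the dominant; dominant seventh chord there is V7.
Am7: minor seventh chord on A = scale degree 1 → i7.

i64 - iv43 - V7/V - V7 - i7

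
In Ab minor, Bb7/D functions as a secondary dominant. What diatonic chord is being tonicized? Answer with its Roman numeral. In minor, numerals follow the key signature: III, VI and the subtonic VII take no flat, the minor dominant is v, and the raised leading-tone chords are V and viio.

V

The chord is a dominant seventh chord on Bb.
A dominant resolves down a perfect fifth: Bb → Eb. In Ab minor, Eb is scale degree 5, i.e. V.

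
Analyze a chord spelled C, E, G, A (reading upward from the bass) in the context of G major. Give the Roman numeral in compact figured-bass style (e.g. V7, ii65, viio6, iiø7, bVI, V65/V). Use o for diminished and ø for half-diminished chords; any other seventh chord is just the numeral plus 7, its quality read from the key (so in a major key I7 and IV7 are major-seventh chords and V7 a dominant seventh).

ii65

Stacked in thirds the chord is A-C-E-G: a minor seventh chord on A.
In G major, A is the supertonic; the diatonic minor seventh chord there is ii7.
With C in the bass the chord is in first inversion, so the figured bass is 65.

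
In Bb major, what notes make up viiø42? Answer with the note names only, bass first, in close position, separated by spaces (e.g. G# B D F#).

In Bb major, the seventh degree is A, and the diatonic chord built there is a half-diminished seventh chord.
Stacking thirds from A gives A-C-Eb-G.
The figured bass 42 indicates third inversion, placing the seventh (G) in the bass: G-A-C-Eb.

G A C Eb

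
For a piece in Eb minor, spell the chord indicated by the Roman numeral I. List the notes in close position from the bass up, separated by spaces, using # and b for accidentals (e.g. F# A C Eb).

Eb G Bb

I is the major tonic (Picardy third), borrowed from the parallel major. In Eb minor that root is Eb.
So the chord is Eb-G-Bb, a major triad.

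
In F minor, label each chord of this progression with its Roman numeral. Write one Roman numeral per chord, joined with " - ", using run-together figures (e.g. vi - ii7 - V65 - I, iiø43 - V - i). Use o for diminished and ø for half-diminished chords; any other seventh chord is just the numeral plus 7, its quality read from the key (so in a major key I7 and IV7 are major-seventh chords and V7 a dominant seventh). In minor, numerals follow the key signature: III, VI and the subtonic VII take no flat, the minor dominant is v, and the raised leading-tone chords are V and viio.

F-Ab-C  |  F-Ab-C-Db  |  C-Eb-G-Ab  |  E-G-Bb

F-Ab-C has root F, degree 1 in F minor, so i.
F-Ab-C-Db: root Db is the submediant; major seventh chord there is VI65.
C-Eb-G-Ab has root Ab, degree 3 in F minor, so III65.
E-G-Bb: diminished triad on E = scale degree 7 → viio.

i - VI65 - III65 - viio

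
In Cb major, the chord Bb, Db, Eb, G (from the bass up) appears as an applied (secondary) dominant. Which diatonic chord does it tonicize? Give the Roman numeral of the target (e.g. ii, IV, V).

vi

The chord is a dominant seventh chord on Eb.
A dominant resolves down a perfect fifth: Eb → Ab. In Cb major, Ab is scale degree 6, i.e. vi.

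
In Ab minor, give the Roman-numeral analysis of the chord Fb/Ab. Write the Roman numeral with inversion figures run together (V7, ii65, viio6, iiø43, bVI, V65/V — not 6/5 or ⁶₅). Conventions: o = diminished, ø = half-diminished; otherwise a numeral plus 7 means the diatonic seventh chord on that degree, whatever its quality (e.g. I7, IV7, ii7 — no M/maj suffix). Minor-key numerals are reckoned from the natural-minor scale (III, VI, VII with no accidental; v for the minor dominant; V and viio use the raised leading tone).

VI6

The pitches Fb-Ab-Cb form a major triad rooted on Fb.
In Ab minor, Fb is the submediant; the diatonic major triad there is VI.
With Ab in the bass the chord is in first inversion, so the figured bass is 6.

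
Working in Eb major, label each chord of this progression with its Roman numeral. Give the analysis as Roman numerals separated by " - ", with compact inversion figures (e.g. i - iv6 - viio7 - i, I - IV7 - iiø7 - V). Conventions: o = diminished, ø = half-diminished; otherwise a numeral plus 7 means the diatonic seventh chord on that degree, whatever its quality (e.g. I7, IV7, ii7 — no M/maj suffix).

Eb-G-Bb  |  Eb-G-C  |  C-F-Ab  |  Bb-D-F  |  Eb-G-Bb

I - vi6 - ii64 - V - I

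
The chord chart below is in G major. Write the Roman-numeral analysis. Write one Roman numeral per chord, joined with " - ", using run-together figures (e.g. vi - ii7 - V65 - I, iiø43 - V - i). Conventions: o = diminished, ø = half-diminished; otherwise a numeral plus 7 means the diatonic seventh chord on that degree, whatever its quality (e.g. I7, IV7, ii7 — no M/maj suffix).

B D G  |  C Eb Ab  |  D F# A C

B-D-G has root G, degree 1 in G major, so I6.
C-Eb-Ab: Ab with this quality isn't in the key; a major triad on b2 is the Neapolitan sixth, bII6 (third, C, in the bass — hence the 6).
D-F#-A-C has root D, degree 5 in G major, so V7.

I6 - bII6 - V7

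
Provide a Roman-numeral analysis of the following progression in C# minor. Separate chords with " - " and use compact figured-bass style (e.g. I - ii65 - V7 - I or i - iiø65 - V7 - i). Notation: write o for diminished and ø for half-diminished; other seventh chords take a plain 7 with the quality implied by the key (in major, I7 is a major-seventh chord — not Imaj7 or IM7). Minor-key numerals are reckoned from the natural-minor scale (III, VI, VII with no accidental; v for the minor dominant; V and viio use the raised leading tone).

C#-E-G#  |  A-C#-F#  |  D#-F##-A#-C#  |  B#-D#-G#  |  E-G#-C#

C#-E-G# has root C#, degree 1 in C# minor, so i.
A-C#-F#: root F# is the subdominant; minor triad there is iv6.
D#-F##-A#-C#: chromatic; D# is V of V, so V7/V.
B#-D#-G#: major triad on G# = scale degree 5 → V6.
E-G#-C#: root C# is the tonic; minor triad there is i6.

i - iv6 - V7/V - V6 - i6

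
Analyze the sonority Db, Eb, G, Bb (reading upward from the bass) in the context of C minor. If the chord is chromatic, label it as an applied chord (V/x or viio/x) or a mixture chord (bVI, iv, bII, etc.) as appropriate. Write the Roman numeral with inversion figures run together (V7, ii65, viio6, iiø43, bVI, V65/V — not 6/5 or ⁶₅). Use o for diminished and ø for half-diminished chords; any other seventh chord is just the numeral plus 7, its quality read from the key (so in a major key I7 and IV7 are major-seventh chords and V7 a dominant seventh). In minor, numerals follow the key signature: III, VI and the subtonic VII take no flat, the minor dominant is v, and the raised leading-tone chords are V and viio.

V42/VI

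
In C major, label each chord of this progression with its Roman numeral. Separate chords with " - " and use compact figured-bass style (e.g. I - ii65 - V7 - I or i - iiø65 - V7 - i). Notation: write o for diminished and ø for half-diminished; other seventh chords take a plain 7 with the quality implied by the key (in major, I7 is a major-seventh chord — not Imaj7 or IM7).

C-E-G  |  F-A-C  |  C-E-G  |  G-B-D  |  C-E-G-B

I - IV - I - V - I7

C-E-G has root C, degree 1 in C major, so I.
F-A-C: root F is the subdominant; major triad there is IV.
C-E-G: root C is the tonic; major triad there is I.
G-B-D has root G, degree 5 in C major, so V.
C-E-G-B has root C, degree 1 in C major, so I7.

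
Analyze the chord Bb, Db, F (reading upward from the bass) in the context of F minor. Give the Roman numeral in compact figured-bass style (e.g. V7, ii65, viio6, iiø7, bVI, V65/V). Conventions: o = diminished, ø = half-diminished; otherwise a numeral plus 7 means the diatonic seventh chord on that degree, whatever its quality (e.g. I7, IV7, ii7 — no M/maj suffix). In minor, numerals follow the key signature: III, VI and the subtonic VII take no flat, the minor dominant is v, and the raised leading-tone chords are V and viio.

iv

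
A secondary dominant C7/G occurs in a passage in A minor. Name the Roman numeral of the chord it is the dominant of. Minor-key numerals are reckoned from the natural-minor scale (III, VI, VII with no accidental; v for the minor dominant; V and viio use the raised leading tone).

VI

The chord is a dominant seventh chord on C.
A dominant resolves down a perfect fifth: C → F. In A minor, F is scale degree 6, i.e. VI.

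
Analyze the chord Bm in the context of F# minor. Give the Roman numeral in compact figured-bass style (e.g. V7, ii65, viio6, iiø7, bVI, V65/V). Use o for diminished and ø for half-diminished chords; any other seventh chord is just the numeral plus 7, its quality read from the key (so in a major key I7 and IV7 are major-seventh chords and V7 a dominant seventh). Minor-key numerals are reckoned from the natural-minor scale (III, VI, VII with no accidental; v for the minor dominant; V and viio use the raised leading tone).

iv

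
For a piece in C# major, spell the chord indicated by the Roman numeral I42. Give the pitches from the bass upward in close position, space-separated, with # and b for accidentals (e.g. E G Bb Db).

B# C# E# G#

In C# major, the first degree is C#, and the diatonic chord built there is a major seventh chord.
That chord is spelled C#-E#-G#-B#.
With the 42 figure the chord is in third inversion; from the bass B# upward in close position it reads B#-C#-E#-G#.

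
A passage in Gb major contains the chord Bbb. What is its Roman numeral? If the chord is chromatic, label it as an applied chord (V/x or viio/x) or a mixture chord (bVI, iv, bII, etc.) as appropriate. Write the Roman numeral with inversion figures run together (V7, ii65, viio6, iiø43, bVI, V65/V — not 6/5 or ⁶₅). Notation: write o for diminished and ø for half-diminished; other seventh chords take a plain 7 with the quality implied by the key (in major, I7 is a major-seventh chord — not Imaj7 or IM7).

bIII

The pitches Bbb-Db-Fb form a major triad rooted on Bbb.
Bbb is the lowered third degree of Gb major (diatonic 3 would be Bb). This is a major triad on the lowered third degree, borrowed from the parallel minor.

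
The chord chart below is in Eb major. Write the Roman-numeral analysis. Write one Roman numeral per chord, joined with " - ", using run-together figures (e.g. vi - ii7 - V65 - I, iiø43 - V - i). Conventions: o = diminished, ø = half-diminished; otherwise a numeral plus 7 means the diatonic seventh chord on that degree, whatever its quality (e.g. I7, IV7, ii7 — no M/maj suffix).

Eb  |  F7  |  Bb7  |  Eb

Eb: major triad on Eb = scale degree 1 → I.
F7: a dominant seventh chord on F, the applied dominant of V → V7/V.
Bb7 has root Bb, degree 5 in Eb major, so V7.
Eb: root Eb is the tonic; major triad there is I.

I - V7/V - V7 - I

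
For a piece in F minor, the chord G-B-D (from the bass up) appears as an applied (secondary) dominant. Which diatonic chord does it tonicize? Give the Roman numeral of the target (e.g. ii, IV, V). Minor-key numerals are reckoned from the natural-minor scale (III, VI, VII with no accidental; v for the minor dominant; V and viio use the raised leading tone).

V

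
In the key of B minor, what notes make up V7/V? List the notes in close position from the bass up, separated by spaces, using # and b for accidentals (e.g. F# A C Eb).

C# E# G# B

The slash means an applied dominant: we want the dominant of V. In B minor, V is F# major, and its dominant is built on C#.
Building a dominant seventh chord on C# gives C#-E#-G#-B.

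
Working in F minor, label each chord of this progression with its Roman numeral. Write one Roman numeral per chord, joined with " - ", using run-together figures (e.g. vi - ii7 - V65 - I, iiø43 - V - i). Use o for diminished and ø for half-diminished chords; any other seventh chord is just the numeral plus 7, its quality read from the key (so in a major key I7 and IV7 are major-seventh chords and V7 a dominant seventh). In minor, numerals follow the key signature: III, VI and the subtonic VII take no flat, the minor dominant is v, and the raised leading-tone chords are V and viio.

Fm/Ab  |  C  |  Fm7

i6 - V - i7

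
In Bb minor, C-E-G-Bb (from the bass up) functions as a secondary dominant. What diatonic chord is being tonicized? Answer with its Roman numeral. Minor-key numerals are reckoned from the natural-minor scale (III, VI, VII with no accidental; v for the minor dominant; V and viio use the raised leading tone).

V

The chord is a dominant seventh chord on C.
A dominant resolves down a perfect fifth: C → F. In Bb minor, F is scale degree 5, i.e. V.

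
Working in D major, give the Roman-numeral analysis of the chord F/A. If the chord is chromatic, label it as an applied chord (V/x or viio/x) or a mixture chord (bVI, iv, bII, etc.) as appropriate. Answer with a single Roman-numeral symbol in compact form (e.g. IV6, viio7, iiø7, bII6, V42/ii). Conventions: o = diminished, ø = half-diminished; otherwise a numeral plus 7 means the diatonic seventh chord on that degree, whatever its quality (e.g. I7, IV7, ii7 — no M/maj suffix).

bIII6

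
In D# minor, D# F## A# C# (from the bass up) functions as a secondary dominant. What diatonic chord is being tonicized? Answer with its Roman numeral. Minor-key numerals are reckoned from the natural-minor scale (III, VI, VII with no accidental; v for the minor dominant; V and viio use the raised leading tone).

The chord is a dominant seventh chord on D#.
A dominant resolves down a perfect fifth: D# → G#. In D# minor, G# is scale degree 4, i.e. iv.

iv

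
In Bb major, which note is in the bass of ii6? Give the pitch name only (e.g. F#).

Eb

ii in Bb major has root C; the chord is C-Eb-G.
The figure 6 means first inversion — the third is in the bass.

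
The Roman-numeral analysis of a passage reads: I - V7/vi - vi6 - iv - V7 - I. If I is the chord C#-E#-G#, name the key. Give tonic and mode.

The anchor chord is a major triad on C#, labeled I.
If C# is scale degree 1 and the mode makes that degree carry a major triad, the tonic is C# and the mode is major.

C# major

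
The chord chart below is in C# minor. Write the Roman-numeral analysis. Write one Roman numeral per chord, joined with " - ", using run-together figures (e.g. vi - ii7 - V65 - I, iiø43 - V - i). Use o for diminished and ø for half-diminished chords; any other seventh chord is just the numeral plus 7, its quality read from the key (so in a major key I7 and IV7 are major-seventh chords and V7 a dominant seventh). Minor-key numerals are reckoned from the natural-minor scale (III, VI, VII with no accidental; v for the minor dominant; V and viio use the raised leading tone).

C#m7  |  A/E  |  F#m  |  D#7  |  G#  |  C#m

i7 - VI64 - iv - V7/V - V - i

C#m7 has root C#, degree 1 in C# minor, so i7.
A/E: major triad on A = scale degree 6 → VI64.
F#m has root F#, degree 4 in C# minor, so iv.
D#7: a dominant seventh chord on D#, the applied dominant of V → V7/V.
G#: major triad on G# = scale degree 5 → V.
C#m: minor triad on C# = scale degree 1 → i.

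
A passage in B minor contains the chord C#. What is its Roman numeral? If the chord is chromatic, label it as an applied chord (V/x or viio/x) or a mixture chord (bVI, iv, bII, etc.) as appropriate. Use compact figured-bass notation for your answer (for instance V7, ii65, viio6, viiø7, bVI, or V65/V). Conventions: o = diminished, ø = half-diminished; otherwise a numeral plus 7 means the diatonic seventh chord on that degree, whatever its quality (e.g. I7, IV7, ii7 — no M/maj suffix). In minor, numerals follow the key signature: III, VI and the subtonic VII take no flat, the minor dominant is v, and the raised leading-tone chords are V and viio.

V/V

The pitches C#-E#-G# form a major triad rooted on C#.
C# is not a diatonic chord root with this quality in B minor, but it lies a perfect fifth above F# (V), so the chord functions as an applied dominant of V.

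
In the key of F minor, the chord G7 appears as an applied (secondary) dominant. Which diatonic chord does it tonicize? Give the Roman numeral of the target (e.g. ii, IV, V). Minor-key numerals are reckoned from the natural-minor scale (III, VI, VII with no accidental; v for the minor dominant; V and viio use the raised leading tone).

The chord is a dominant seventh chord on G.
A dominant resolves down a perfect fifth: G → C. In F minor, C is scale degree 5, i.e. V.

V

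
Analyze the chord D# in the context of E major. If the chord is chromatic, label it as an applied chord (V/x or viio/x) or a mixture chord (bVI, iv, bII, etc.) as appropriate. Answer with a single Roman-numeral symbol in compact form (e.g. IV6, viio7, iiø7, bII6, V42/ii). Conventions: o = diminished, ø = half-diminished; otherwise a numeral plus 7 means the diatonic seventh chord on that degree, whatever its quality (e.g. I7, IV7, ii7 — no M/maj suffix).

Stacked in thirds the chord is D#-F##-A#: a major triad on D#.
D# is not a diatonic chord root with this quality in E major, but it lies a perfect fifth above G# (iii), so the chord functions as an applied dominant of iii.

V/iii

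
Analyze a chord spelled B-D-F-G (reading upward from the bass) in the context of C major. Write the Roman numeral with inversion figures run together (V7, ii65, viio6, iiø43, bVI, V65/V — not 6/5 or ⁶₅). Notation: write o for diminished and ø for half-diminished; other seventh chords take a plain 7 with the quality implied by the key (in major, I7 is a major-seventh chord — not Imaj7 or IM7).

The pitches G-B-D-F form a dominant seventh chord rooted on G.
In C major, G is the dominant; the diatonic dominant seventh chord there is V7.
With B in the bass the chord is in first inversion, so the figured bass is 65.

V65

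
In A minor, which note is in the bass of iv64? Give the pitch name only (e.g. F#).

A

iv in A minor has root D; the chord is D-F-A.
The figure 64 means second inversion — the fifth is in the bass.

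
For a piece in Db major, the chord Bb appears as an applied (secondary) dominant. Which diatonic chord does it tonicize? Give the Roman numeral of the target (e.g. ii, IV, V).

ii

The chord is a major triad on Bb.
A dominant resolves down a perfect fifth: Bb → Eb. In Db major, Eb is scale degree 2, i.e. ii.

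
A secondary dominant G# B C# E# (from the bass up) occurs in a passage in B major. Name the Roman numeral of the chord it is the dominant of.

The chord is a dominant seventh chord on C#.
A dominant resolves down a perfect fifth: C# → F#. In B major, F# is scale degree 5, i.e. V.

V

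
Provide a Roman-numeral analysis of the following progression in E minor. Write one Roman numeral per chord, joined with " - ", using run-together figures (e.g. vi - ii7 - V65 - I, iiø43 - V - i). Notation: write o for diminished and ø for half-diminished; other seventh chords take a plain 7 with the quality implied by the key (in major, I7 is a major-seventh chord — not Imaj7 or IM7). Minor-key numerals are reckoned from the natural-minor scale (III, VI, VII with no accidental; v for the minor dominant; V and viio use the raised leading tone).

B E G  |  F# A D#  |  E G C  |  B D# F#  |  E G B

i64 - viio6 - VI6 - V - i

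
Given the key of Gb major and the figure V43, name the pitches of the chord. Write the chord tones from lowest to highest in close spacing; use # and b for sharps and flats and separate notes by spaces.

Ab Cb Db F

In Gb major, scale degree 5 is Db, and the diatonic chord built there is a dominant seventh chord.
Stacking thirds from Db gives Db-F-Ab-Cb.
With the 43 figure the chord is in second inversion; from the bass Ab upward in close position it reads Ab-Cb-Db-F.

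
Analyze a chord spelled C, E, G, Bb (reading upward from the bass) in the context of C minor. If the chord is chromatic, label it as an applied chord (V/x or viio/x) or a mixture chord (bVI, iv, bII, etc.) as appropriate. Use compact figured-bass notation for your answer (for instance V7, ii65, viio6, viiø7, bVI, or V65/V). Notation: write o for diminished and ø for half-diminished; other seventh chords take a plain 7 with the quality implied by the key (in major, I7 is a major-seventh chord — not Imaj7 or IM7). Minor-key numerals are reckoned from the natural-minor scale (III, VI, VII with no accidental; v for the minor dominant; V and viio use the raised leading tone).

Stacked in thirds the chord is C-E-G-Bb: a dominant seventh chord on C.
C is not a diatonic chord root with this quality in C minor, but it lies a perfect fifth above F (iv), so the chord functions as an applied dominant of iv.

V7/iv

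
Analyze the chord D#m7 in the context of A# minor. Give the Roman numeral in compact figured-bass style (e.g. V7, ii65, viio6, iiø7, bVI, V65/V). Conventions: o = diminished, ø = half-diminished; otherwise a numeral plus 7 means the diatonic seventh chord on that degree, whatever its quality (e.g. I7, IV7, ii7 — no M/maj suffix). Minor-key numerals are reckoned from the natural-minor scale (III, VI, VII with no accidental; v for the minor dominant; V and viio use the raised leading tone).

iv7

Stacked in thirds the chord is D#-F#-A#-C#: a minor seventh chord on D#.
In A# minor, D# is the subdominant; the diatonic minor seventh chord there is iv7.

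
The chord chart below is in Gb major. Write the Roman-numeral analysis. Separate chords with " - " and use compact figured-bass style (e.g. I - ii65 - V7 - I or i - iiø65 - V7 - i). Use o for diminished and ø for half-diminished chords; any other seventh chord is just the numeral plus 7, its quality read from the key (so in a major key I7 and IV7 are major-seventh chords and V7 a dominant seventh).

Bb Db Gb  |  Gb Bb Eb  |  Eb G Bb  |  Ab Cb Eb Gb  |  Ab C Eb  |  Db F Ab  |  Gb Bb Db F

Bb-Db-Gb: root Gb is the tonic; major triad there is I6.
Gb-Bb-Eb: root Eb is the submediant; minor triad there is vi6.
Eb-G-Bb: chromatic; Eb is V of ii, so V/ii.
Ab-Cb-Eb-Gb: minor seventh chord on Ab = scale degree 2 → ii7.
Ab-C-Eb is the secondary dominant of V (major triad on Ab): V/V.
Db-F-Ab has root Db, degree 5 in Gb major, so V.
Gb-Bb-Db-F: root Gb is the tonic; major seventh chord there is I7.

I6 - vi6 - V/ii - ii7 - V/V - V - I7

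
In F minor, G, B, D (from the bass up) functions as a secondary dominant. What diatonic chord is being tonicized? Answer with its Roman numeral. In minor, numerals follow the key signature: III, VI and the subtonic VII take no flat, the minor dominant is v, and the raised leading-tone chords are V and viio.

The chord is a major triad on G.
A dominant resolves down a perfect fifth: G → C. In F minor, C is scale degree 5, i.e. V.

V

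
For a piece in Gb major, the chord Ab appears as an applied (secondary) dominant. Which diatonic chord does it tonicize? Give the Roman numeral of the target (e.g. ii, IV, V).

V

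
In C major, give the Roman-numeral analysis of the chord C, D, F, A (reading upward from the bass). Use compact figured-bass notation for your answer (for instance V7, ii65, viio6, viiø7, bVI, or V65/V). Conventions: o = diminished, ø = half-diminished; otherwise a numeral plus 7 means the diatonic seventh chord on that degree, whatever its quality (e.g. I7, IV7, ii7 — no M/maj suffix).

Stacked in thirds the chord is D-F-A-C: a minor seventh chord on D.
D is scale degree 2 in C major, and a minor seventh chord on that degree is written ii7.
With C in the bass the chord is in third inversion, so the figured bass is 42.

ii42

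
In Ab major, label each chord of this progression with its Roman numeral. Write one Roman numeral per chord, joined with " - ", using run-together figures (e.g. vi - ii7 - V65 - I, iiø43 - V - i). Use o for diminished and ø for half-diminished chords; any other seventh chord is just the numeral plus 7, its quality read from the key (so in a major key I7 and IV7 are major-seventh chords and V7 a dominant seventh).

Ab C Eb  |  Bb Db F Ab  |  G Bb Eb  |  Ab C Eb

I - ii7 - V6 - I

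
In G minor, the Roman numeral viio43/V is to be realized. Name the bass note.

G

The applied chord viio43/V is rooted on C#: C#-E-G-Bb.
The figure 43 means second inversion — the fifth is in the bass.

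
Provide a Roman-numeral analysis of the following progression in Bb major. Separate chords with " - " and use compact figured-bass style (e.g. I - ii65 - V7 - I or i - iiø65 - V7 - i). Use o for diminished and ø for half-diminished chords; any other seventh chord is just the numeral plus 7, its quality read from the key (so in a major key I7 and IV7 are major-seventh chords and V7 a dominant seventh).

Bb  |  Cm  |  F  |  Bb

Bb has root Bb, degree 1 in Bb major, so I.
Cm has root C, degree 2 in Bb major, so ii.
F: root F is the dominant; major triad there is V.
Bb: root Bb is the tonic; major triad there is I.

I - ii - V - I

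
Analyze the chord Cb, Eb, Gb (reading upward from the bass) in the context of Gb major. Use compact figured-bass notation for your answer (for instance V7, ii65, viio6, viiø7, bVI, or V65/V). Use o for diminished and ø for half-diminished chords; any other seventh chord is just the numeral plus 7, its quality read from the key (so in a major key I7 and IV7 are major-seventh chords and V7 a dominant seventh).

The pitches Cb-Eb-Gb form a major triad rooted on Cb.
Cb is scale degree 4 in Gb major, and a major triad on that degree is written IV.

IV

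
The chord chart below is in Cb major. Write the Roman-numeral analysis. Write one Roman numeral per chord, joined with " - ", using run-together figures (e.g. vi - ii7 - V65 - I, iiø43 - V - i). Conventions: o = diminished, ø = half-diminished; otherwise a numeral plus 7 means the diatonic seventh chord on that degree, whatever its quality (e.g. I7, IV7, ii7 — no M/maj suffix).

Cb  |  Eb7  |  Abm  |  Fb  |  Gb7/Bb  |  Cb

I - V7/vi - vi - IV - V65 - I

Cb: root Cb is the tonic; major triad there is I.
Eb7: chromatic; Eb is V of vi, so V7/vi.
Abm: minor triad on Ab = scale degree 6 → vi.
Fb has root Fb, degree 4 in Cb major, so IV.
Gb7/Bb: root Gb is the dominant; dominant seventh chord there is V65.
Cb: major triad on Cb = scale degree 1 → I.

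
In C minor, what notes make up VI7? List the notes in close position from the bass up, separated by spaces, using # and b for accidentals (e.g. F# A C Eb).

Ab C Eb G

In C minor, the submediant is Ab, and the diatonic chord built there is a major seventh chord.
That chord is spelled Ab-C-Eb-G.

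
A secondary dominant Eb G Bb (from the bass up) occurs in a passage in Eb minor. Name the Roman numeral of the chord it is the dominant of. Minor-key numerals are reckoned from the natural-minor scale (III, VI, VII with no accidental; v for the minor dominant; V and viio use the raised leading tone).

The chord is a major triad on Eb.
A dominant resolves down a perfect fifth: Eb → Ab. In Eb minor, Ab is scale degree 4, i.e. iv.

iv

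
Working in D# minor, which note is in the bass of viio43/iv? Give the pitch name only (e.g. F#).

C#

The applied chord viio43/iv is rooted on F##: F##-A#-C#-E.
The figure 43 means second inversion — the fifth is in the bass.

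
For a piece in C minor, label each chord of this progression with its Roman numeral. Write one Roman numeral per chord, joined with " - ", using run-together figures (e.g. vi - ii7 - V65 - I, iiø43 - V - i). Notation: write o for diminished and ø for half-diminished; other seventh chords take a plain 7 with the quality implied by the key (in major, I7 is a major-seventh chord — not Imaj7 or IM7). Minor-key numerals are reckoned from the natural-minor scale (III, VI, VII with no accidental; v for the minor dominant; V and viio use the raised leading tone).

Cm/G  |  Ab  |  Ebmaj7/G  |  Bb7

Cm/G has root C, degree 1 in C minor, so i64.
Ab: major triad on Ab = scale degree 6 → VI.
Ebmaj7/G: root Eb is the mediant; major seventh chord there is III65.
Bb7 has root Bb, degree 7 in C minor, so VII7.

i64 - VI - III65 - VII7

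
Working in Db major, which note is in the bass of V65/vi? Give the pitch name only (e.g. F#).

A

The applied chord V65/vi is rooted on F: F-A-C-Eb.
The figure 65 means first inversion — the third is in the bass.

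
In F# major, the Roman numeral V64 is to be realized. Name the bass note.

V in F# major has root C#; the chord is C#-E#-G#.
The figure 64 means second inversion — the fifth is in the bass.

G#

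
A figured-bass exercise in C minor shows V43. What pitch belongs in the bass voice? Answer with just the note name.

V in C minor has root G; the chord is G-B-D-F.
The figure 43 means second inversion — the fifth is in the bass.

D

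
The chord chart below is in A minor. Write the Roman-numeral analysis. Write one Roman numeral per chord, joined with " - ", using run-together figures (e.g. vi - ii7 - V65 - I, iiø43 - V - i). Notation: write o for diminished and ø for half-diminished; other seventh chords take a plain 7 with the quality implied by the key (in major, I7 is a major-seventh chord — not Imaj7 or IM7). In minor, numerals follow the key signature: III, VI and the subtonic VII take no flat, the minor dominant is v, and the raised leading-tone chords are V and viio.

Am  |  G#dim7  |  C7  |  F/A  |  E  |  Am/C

i - viio7 - V7/VI - VI6 - V - i6

Am: root A is the tonic; minor triad there is i.
G#dim7 has root G#, degree 7 in A minor, so viio7.
C7 is the secondary dominant of VI (dominant seventh chord on C): V7/VI.
F/A: major triad on F = scale degree 6 → VI6.
E: root E is the dominant; major triad there is V.
Am/C: root A is the tonic; minor triad there is i6.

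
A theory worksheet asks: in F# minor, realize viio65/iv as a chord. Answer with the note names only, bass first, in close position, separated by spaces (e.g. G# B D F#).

viio65/iv is a secondary leading-tone chord. The target iv is B in F# minor; the applied chord is rooted a semitone below, on A#.
Building a fully diminished seventh chord on A# gives A#-C#-E-G.
The figured bass 65 indicates first inversion, placing the third (C#) in the bass: C#-E-G-A#.

C# E G A#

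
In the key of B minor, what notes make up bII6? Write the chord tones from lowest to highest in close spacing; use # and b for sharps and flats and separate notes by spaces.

Scale degree 2 in B minor is C#; lowering it a half step gives C. bII6 is the Neapolitan sixth — a major triad on the lowered second degree, here in its customary first inversion.
So the chord is C-E-G, a major triad.
The figured bass 6 indicates first inversion, placing the third (E) in the bass: E-G-C.

E G C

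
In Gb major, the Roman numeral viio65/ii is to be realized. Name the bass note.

Bb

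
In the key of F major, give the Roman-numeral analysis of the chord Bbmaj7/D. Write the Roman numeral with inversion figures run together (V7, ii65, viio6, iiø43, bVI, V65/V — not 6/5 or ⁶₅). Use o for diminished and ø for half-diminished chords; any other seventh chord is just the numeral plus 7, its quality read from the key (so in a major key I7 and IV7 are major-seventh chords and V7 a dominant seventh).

IV65

The pitches Bb-D-F-A form a major seventh chord rooted on Bb.
In F major, Bb is the subdominant; the diatonic major seventh chord there is IV7.
With D in the bass the chord is in first inversion, so the figured bass is 65.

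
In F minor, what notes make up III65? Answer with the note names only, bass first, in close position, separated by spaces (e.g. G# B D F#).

C Eb G Ab

In F minor, scale degree 3 is Ab, and the diatonic chord built there is a major seventh chord.
That chord is spelled Ab-C-Eb-G.
With the 65 figure the chord is in first inversion; from the bass C upward in close position it reads C-Eb-G-Ab.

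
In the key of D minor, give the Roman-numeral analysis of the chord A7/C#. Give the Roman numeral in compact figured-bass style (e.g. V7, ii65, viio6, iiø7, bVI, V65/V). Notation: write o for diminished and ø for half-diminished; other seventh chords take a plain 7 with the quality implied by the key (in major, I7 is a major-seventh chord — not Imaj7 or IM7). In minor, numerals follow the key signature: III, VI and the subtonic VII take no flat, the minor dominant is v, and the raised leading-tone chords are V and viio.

Stacked in thirds the chord is A-C#-E-G: a dominant seventh chord on A.
In D minor, A is the dominant; the diatonic dominant seventh chord there is V7.
With C# in the bass the chord is in first inversion, so the figured bass is 65.

V65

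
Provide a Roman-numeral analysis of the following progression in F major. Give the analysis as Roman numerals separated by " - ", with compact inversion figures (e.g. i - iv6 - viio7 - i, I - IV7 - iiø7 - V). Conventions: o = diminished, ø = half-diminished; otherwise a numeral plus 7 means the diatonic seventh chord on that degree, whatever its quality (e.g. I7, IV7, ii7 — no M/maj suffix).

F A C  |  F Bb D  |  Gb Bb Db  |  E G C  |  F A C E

F-A-C: major triad on F = scale degree 1 → I.
F-Bb-D: root Bb is the subdominant; major triad there is IV64.
Gb-Bb-Db: Gb with this quality isn't in the key; a major triad on b2 is the Neapolitan chord, bII.
E-G-C has root C, degree 5 in F major, so V6.
F-A-C-E has root F, degree 1 in F major, so I7.

I - IV64 - bII - V6 - I7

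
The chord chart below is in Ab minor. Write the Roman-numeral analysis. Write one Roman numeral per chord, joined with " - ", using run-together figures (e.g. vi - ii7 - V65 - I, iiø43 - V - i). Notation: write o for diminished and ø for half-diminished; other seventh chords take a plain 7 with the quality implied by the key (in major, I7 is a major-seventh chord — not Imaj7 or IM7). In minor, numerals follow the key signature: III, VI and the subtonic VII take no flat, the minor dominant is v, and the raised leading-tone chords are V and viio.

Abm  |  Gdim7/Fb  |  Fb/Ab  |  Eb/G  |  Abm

i - viio42 - VI6 - V6 - i

Abm: minor triad on Ab = scale degree 1 → i.
Gdim7/Fb: fully diminished seventh chord on G = scale degree 7 → viio42.
Fb/Ab: root Fb is the submediant; major triad there is VI6.
Eb/G: root Eb is the dominant; major triad there is V6.
Abm: root Ab is the tonic; minor triad there is i.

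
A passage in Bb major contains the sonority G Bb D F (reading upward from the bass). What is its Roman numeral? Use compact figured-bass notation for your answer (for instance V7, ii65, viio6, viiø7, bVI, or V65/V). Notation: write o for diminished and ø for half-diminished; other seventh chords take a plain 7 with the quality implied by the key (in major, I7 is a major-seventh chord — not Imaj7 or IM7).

vi7

The pitches G-Bb-D-F form a minor seventh chord rooted on G.
G is scale degree 6 in Bb major, and a minor seventh chord on that degree is written vi7.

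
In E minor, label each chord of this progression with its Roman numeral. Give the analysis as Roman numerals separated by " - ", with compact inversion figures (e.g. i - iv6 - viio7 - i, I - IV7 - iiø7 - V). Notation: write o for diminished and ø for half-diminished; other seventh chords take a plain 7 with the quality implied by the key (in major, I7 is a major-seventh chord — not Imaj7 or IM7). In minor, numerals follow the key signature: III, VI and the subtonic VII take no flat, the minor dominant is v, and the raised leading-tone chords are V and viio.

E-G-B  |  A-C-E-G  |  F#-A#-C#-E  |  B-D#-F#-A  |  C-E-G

i - iv7 - V7/V - V7 - VI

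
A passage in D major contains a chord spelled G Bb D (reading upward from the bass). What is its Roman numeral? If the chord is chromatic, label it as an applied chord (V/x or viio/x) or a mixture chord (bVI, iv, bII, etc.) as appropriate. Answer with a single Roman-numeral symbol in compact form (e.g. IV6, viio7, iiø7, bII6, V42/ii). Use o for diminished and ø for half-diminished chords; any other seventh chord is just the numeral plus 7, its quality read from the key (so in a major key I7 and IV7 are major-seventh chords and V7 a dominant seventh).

iv

Stacked in thirds the chord is G-Bb-D: a minor triad on G.
G is the fourth degree of D major. This is the minor subdominant, borrowed from the parallel minor.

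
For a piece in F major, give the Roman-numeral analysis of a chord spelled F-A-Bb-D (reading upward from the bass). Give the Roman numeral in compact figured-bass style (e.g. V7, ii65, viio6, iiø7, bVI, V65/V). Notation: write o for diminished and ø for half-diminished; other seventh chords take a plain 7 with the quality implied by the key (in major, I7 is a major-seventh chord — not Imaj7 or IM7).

The pitches Bb-D-F-A form a major seventh chord rooted on Bb.
In F major, Bb is the subdominant; the diatonic major seventh chord there is IV7.
With F in the bass the chord is in second inversion, so the figured bass is 43.

IV43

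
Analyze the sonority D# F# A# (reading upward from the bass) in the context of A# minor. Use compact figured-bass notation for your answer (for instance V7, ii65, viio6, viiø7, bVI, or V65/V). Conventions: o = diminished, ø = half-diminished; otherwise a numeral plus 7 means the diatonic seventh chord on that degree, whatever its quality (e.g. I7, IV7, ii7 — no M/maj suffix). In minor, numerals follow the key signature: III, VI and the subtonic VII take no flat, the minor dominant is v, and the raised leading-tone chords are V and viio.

Stacked in thirds the chord is D#-F#-A#: a minor triad on D#.
In A# minor, D# is the subdominant; the diatonic minor triad there is iv.

iv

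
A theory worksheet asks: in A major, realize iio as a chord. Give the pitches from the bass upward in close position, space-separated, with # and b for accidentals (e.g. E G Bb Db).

B D F

Scale degree 2 in A major is B; here the chord built on it is altered to a diminished triad. iio is the diminished supertonic triad, borrowed from the parallel minor.
So the chord is B-D-F, a diminished triad.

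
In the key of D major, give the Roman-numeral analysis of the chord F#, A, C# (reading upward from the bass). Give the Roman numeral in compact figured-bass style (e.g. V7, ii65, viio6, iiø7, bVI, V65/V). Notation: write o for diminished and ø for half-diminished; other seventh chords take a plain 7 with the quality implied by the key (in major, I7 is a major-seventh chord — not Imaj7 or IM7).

iii

Stacked in thirds the chord is F#-A-C#: a minor triad on F#.
F# is scale degree 3 in D major, and a minor triad on that degree is written iii.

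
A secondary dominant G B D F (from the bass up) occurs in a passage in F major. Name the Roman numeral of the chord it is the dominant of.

V

The chord is a dominant seventh chord on G.
A dominant resolves down a perfect fifth: G → C. In F major, C is scale degree 5, i.e. V.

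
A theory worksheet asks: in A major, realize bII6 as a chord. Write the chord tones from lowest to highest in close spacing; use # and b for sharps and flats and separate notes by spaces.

D F Bb

bII6 is the Neapolitan sixth — a major triad on the lowered second degree, here in its customary first inversion. In A major that root is Bb.
So the chord is Bb-D-F.
With the 6 figure the chord is in first inversion; from the bass D upward in close position it reads D-F-Bb.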